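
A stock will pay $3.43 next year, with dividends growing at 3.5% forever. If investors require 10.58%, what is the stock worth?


Formula: P = D1 / (r - g)
Spread: r - g = 0.1058 - 0.035 = 0.0708
Substituting: P = $3.43 / 0.0708
P = $48.45

$48.45


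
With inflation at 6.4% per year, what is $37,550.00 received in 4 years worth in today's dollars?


Formula: Real value = nominal / (1 + inflation)^years
Price level: (1 + 0.064)^4 = 1.281641
Real value = $37,550.00 / 1.281641 = $29,298.37

$29,298.37


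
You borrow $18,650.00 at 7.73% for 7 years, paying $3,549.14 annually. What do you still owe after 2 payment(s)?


Formula: Balance = PV*(1+r)^k - PMT*((1+r)^k - 1)/r
Growth: (1 + 0.0773)^2 = 1.160575
Accumulated factor: ((1+r)^k - 1)/r = 2.0773
Balance = $18,650.00 * 1.160575 - $3,549.14 * 2.0773
Balance = $14,272.10

$14,272.10


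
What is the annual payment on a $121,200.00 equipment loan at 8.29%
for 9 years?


Formula: PMT = PV * r / (1 - (1+r)^(-n))
Denominator: 1 - (1 + 0.0829)^(-9) = 0.51168
Numerator: $121,200.00 * 0.0829 = 10047.48
PMT = 10047.48 / 0.51168 = $19,636.27

$19,636.27


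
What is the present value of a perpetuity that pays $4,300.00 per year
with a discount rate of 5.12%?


Formula: PV = C / r
Substituting: PV = $4,300.00 / 0.0512
PV = $83,984.38

$83,984.38


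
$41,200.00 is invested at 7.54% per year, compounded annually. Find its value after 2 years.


Formula: FV = P * (1 + r)^n
Substituting: FV = $41,200.00 * (1 + 0.0754)^2
Growth factor: (1.0754)^2 = 1.156485
FV = $41,200.00 * 1.156485 = $47,647.19

$47,647.19


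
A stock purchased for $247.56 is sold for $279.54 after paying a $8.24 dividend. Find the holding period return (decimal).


Formula: HPR = (P1 - P0 + D) / P0
Gain: $279.54 - $247.56 + $8.24 = $40.22
HPR = $40.22 / $247.56 = 0.1625

0.1625


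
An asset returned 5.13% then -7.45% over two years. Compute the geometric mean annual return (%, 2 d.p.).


Formula: Geometric mean = ((1+r1)*(1+r2))^(1/2) - 1
Product: (1 + 0.0513) * (1 + -0.0745) = 1.0513 * 0.9255 = 0.972978
Square root: 0.972978^0.5 = 0.986397
Geometric mean = 0.986397 - 1 = -0.013603
As percentage: -1.36%

-1.36%


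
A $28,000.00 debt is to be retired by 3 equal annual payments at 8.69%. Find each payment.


Formula: PMT = PV * r / (1 - (1+r)^(-n))
Denominator: 1 - (1 + 0.0869)^(-3) = 0.221191
Numerator: $28,000.00 * 0.0869 = 2433.2
PMT = 2433.2 / 0.221191 = $11,000.47

$11,000.47


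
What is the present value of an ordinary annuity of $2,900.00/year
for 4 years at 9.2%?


Formula: PV = PMT * (1 - (1+r)^(-n)) / r
Discount factor: (1 + 0.092)^(-4) = 0.70325
Bracket: 1 - 0.70325 = 0.29675
PV = $2,900.00 * 0.29675 / 0.092 = $9,354.09

$9,354.09


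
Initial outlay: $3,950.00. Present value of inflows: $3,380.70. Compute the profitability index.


Formula: PI = PV(cash flows) / initial investment
Substituting: PI = $3,380.70 / $3,950.00
PI = 0.8559

0.8559


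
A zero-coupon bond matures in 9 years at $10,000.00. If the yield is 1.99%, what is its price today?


Formula: Price = FV / (1 + r)^n
Substituting: Price = $10,000.00 / (1 + 0.0199)^9
Discount factor: (1.0199)^9 = 1.194038
Price = $10,000.00 / 1.194038 = $8,374.94

$8,374.94


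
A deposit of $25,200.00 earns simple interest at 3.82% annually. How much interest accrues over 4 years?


Formula: I = P * r * t
Substituting: I = $25,200.00 * 0.0382 * 4
Step: I = $25,200.00 * 0.1528
I = $3,850.56

$3,850.56


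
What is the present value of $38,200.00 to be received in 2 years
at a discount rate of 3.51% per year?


Formula: PV = FV / (1 + r)^n
Substituting: PV = $38,200.00 / (1 + 0.0351)^2
Discount factor: (1.0351)^2 = 1.071432
PV = $38,200.00 / 1.071432 = $35,653.22

$35,653.22


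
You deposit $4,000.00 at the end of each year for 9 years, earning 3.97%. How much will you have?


Formula: FV = PMT * ((1+r)^n - 1) / r
Growth factor: (1 + 0.0397)^9 = 1.419621
Numerator: 1.419621 - 1 = 0.419621
FV = $4,000.00 * 0.419621 / 0.0397 = $42,279.19

$42,279.19


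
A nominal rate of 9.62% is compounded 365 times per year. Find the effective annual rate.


Formula: EAR = (1 + r/m)^m - 1
Period rate: r/m = 0.0962 / 365 = 0.000264
Compounding: (1 + 0.000264)^365 = 1.100965
EAR = 1.100965 - 1 = 0.100965

0.100965


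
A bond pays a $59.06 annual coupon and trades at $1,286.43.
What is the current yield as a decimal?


Formula: Current yield = annual coupon / price
Substituting: CY = $59.06 / $1,286.43
CY = 0.04591

0.04591


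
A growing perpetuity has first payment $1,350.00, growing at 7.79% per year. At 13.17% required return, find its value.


Formula: PV = C / (r - g)
Spread: r - g = 0.1317 - 0.0779 = 0.0538
Substituting: PV = $1,350.00 / 0.0538
PV = $25,092.94

$25,092.94


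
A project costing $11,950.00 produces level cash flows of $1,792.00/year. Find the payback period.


Formula: Payback = investment / annual cash flow
Substituting: Payback = $11,950.00 / $1,792.00
Payback = 6.6685 years

6.6685 years


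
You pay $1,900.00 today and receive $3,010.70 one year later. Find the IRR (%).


Formula: IRR = C1/C0 - 1
Substituting: IRR = $3,010.70 / $1,900.00 - 1
Ratio: 1.584579 - 1 = 0.584579
IRR = 58.4579%

58.4579%


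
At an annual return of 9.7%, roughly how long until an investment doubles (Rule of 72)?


Formula: Years ≈ 72 / r
Substituting: Years ≈ 72 / 9.7
Years ≈ 7.4

7.4 years


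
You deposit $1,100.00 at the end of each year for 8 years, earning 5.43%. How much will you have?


Formula: FV = PMT * ((1+r)^n - 1) / r
Growth factor: (1 + 0.0543)^8 = 1.526559
Numerator: 1.526559 - 1 = 0.526559
FV = $1,100.00 * 0.526559 / 0.0543 = $10,666.95

$10,666.95


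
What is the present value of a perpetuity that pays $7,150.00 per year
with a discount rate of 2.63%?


Formula: PV = C / r
Substituting: PV = $7,150.00 / 0.0263
PV = $271,863.12

$271,863.12


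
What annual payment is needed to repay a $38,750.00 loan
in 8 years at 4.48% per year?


Formula: PMT = PV * r / (1 - (1+r)^(-n))
Denominator: 1 - (1 + 0.0448)^(-8) = 0.295737
Numerator: $38,750.00 * 0.0448 = 1736.0
PMT = 1736.0 / 0.295737 = $5,870.07

$5,870.07


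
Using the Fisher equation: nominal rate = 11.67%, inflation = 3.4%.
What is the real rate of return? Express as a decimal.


Formula: (1 + r_real) = (1 + r_nom) / (1 + inflation)
Substituting: (1 + r_real) = 1.1167 / 1.034
(1 + r_real) = 1.079981
r_real = 1.079981 - 1 = 0.079981

0.079981


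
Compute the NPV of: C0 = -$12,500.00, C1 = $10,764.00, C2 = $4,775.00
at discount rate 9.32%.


Formula: NPV = C0 + C1/(1+r) + C2/(1+r)^2
Discount C1: $10,764.00 / (1 + 0.0932) = $9,846.32
Discount C2: $4,775.00 / (1 + 0.0932)^2 = $3,995.53
NPV = -$12,500.00 + $9,846.32 + $3,995.53 = $1,341.85

$1,341.85


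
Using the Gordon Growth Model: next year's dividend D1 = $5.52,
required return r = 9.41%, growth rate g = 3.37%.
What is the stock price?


Formula: P = D1 / (r - g)
Spread: r - g = 0.0941 - 0.0337 = 0.0604
Substituting: P = $5.52 / 0.0604
P = $91.39

$91.39


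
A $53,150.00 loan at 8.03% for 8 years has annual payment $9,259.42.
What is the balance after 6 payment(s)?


Formula: Balance = PV*(1+r)^k - PMT*((1+r)^k - 1)/r
Growth: (1 + 0.0803)^6 = 1.589521
Accumulated factor: ((1+r)^k - 1)/r = 7.341481
Balance = $53,150.00 * 1.589521 - $9,259.42 * 7.341481
Balance = $16,505.18

$16,505.18


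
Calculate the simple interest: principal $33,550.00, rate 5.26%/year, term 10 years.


Formula: I = P * r * t
Substituting: I = $33,550.00 * 0.0526 * 10
Step: I = $33,550.00 * 0.526
I = $17,647.30

$17,647.30


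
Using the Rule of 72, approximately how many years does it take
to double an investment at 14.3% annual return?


Formula: Years ≈ 72 / r
Substituting: Years ≈ 72 / 14.3
Years ≈ 5.0

5.0 years


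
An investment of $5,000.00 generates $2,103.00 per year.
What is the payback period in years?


Formula: Payback = investment / annual cash flow
Substituting: Payback = $5,000.00 / $2,103.00
Payback = 2.3776 years

2.3776 years


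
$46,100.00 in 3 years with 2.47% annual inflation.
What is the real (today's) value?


Formula: Real value = nominal / (1 + inflation)^years
Price level: (1 + 0.0247)^3 = 1.075945
Real value = $46,100.00 / 1.075945 = $42,846.04

$42,846.04


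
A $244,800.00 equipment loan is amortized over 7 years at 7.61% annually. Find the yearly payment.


Formula: PMT = PV * r / (1 - (1+r)^(-n))
Denominator: 1 - (1 + 0.0761)^(-7) = 0.401545
Numerator: $244,800.00 * 0.0761 = 18629.28
PMT = 18629.28 / 0.401545 = $46,394.02

$46,394.02


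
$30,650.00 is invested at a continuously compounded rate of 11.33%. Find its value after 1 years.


Formula: FV = P * e^(r*t)
Exponent: r*t = 0.1133 * 1 = 0.1133
e^(0.1133) = 1.119968
FV = $30,650.00 * 1.119968 = $34,327.02

$34,327.02


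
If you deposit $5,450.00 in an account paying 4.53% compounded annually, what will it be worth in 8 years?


Formula: FV = P * (1 + r)^n
Substituting: FV = $5,450.00 * (1 + 0.0453)^8
Growth factor: (1.0453)^8 = 1.42537
FV = $5,450.00 * 1.42537 = $7,768.27

$7,768.27


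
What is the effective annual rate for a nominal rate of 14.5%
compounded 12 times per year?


Formula: EAR = (1 + r/m)^m - 1
Period rate: r/m = 0.145 / 12 = 0.012083
Compounding: (1 + 0.012083)^12 = 1.155035
EAR = 1.155035 - 1 = 0.155035

0.155035


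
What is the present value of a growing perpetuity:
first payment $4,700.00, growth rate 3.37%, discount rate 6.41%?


Formula: PV = C / (r - g)
Spread: r - g = 0.0641 - 0.0337 = 0.0304
Substituting: PV = $4,700.00 / 0.0304
PV = $154,605.26

$154,605.26


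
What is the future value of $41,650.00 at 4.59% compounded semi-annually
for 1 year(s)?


Formula: FV = P * (1 + r/m)^(m*t)
Period rate: r/m = 0.0459 / 2 = 0.02295
Total periods: m*t = 2 * 1 = 2
Growth factor: (1 + 0.02295)^2 = 1.046427
FV = $41,650.00 * 1.046427 = $43,583.67

$43,583.67


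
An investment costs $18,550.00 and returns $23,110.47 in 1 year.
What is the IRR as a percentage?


Formula: IRR = C1/C0 - 1
Substituting: IRR = $23,110.47 / $18,550.00 - 1
Ratio: 1.245847 - 1 = 0.245847
IRR = 24.5847%

24.5847%


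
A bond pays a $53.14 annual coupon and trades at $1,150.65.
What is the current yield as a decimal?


Formula: Current yield = annual coupon / price
Substituting: CY = $53.14 / $1,150.65
CY = 0.046183

0.046183


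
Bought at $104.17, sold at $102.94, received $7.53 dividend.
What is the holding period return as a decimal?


Formula: HPR = (P1 - P0 + D) / P0
Gain: $102.94 - $104.17 + $7.53 = $6.30
HPR = $6.30 / $104.17 = 0.0605

0.0605


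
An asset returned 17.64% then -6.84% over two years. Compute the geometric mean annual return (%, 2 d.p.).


Formula: Geometric mean = ((1+r1)*(1+r2))^(1/2) - 1
Product: (1 + 0.1764) * (1 + -0.0684) = 1.1764 * 0.9316 = 1.095934
Square root: 1.095934^0.5 = 1.046869
Geometric mean = 1.046869 - 1 = 0.046869
As percentage: 4.69%

4.69%


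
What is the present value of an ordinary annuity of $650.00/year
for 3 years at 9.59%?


Formula: PV = PMT * (1 - (1+r)^(-n)) / r
Discount factor: (1 + 0.0959)^(-3) = 0.759779
Bracket: 1 - 0.759779 = 0.240221
PV = $650.00 * 0.240221 / 0.0959 = $1,628.19

$1,628.19


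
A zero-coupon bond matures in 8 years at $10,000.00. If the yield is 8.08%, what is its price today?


Formula: Price = FV / (1 + r)^n
Substituting: Price = $10,000.00 / (1 + 0.0808)^8
Discount factor: (1.0808)^8 = 1.861927
Price = $10,000.00 / 1.861927 = $5,370.78

$5,370.78


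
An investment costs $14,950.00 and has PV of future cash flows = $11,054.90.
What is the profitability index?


Formula: PI = PV(cash flows) / initial investment
Substituting: PI = $11,054.90 / $14,950.00
PI = 0.7395

0.7395


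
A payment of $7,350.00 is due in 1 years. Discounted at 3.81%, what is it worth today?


Formula: PV = FV / (1 + r)^n
Substituting: PV = $7,350.00 / (1 + 0.0381)^1
Discount factor: (1.0381)^1 = 1.0381
PV = $7,350.00 / 1.0381 = $7,080.24

$7,080.24


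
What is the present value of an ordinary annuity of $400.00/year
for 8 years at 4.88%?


Formula: PV = PMT * (1 - (1+r)^(-n)) / r
Discount factor: (1 + 0.0488)^(-8) = 0.68306
Bracket: 1 - 0.68306 = 0.31694
PV = $400.00 * 0.31694 / 0.0488 = $2,597.87

$2,597.87


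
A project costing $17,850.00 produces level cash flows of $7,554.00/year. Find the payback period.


Formula: Payback = investment / annual cash flow
Substituting: Payback = $17,850.00 / $7,554.00
Payback = 2.363 years

2.363 years


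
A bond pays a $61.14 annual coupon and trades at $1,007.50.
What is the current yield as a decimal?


Formula: Current yield = annual coupon / price
Substituting: CY = $61.14 / $1,007.50
CY = 0.060685

0.060685


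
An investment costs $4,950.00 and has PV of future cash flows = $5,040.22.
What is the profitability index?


Formula: PI = PV(cash flows) / initial investment
Substituting: PI = $5,040.22 / $4,950.00
PI = 1.0182

1.0182


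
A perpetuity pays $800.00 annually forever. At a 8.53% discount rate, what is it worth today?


Formula: PV = C / r
Substituting: PV = $800.00 / 0.0853
PV = $9,378.66

$9,378.66


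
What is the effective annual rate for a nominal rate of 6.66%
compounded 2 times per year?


Formula: EAR = (1 + r/m)^m - 1
Period rate: r/m = 0.0666 / 2 = 0.0333
Compounding: (1 + 0.0333)^2 = 1.067709
EAR = 1.067709 - 1 = 0.067709

0.067709


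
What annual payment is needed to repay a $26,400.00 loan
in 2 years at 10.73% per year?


Formula: PMT = PV * r / (1 - (1+r)^(-n))
Denominator: 1 - (1 + 0.1073)^(-2) = 0.184415
Numerator: $26,400.00 * 0.1073 = 2832.72
PMT = 2832.72 / 0.184415 = $15,360.60

$15,360.60


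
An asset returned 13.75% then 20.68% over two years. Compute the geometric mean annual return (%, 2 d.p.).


Formula: Geometric mean = ((1+r1)*(1+r2))^(1/2) - 1
Product: (1 + 0.1375) * (1 + 0.2068) = 1.1375 * 1.2068 = 1.372735
Square root: 1.372735^0.5 = 1.171638
Geometric mean = 1.171638 - 1 = 0.171638
As percentage: 17.16%

17.16%


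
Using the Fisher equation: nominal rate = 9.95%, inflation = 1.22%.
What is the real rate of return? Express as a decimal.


Formula: (1 + r_real) = (1 + r_nom) / (1 + inflation)
Substituting: (1 + r_real) = 1.0995 / 1.0122
(1 + r_real) = 1.086248
r_real = 1.086248 - 1 = 0.086248

0.086248


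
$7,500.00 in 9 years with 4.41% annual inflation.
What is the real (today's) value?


Formula: Real value = nominal / (1 + inflation)^years
Price level: (1 + 0.0441)^9 = 1.474616
Real value = $7,500.00 / 1.474616 = $5,086.07

$5,086.07


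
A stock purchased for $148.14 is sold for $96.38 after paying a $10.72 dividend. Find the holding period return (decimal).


Formula: HPR = (P1 - P0 + D) / P0
Gain: $96.38 - $148.14 + $10.72 = -$41.04
HPR = -$41.04 / $148.14 = -0.277

-0.277


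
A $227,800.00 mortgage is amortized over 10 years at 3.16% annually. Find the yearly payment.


Formula: PMT = PV * r / (1 - (1+r)^(-n))
Denominator: 1 - (1 + 0.0316)^(-10) = 0.267367
Numerator: $227,800.00 * 0.0316 = 7198.48
PMT = 7198.48 / 0.267367 = $26,923.62

$26,923.62


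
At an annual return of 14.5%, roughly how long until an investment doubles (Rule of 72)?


Formula: Years ≈ 72 / r
Substituting: Years ≈ 72 / 14.5
Years ≈ 5.0

5.0 years


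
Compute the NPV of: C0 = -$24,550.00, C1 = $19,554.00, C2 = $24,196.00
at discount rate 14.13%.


Formula: NPV = C0 + C1/(1+r) + C2/(1+r)^2
Discount C1: $19,554.00 / (1 + 0.1413) = $17,133.09
Discount C2: $24,196.00 / (1 + 0.1413)^2 = $18,575.65
NPV = -$24,550.00 + $17,133.09 + $18,575.65 = $11,158.74

$11,158.74


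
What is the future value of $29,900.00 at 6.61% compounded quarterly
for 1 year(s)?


Formula: FV = P * (1 + r/m)^(m*t)
Period rate: r/m = 0.0661 / 4 = 0.016525
Total periods: m*t = 4 * 1 = 4
Growth factor: (1 + 0.016525)^4 = 1.067757
FV = $29,900.00 * 1.067757 = $31,925.92

$31,925.92


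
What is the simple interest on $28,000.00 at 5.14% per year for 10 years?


Formula: I = P * r * t
Substituting: I = $28,000.00 * 0.0514 * 10
Step: I = $28,000.00 * 0.514
I = $14,392.00

$14,392.00


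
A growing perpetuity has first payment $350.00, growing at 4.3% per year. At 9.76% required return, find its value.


Formula: PV = C / (r - g)
Spread: r - g = 0.0976 - 0.043 = 0.0546
Substituting: PV = $350.00 / 0.0546
PV = $6,410.26

$6,410.26


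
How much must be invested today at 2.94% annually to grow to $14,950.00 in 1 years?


Formula: PV = FV / (1 + r)^n
Substituting: PV = $14,950.00 / (1 + 0.0294)^1
Discount factor: (1.0294)^1 = 1.0294
PV = $14,950.00 / 1.0294 = $14,523.02

$14,523.02


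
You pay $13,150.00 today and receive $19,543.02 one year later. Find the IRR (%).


Formula: IRR = C1/C0 - 1
Substituting: IRR = $19,543.02 / $13,150.00 - 1
Ratio: 1.486161 - 1 = 0.486161
IRR = 48.6161%

48.6161%


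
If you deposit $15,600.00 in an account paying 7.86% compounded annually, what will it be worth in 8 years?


Formula: FV = P * (1 + r)^n
Substituting: FV = $15,600.00 * (1 + 0.0786)^8
Growth factor: (1.0786)^8 = 1.831822
FV = $15,600.00 * 1.831822 = $28,576.43

$28,576.43


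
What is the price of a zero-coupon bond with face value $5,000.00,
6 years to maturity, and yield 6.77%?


Formula: Price = FV / (1 + r)^n
Substituting: Price = $5,000.00 / (1 + 0.0677)^6
Discount factor: (1.0677)^6 = 1.481479
Price = $5,000.00 / 1.481479 = $3,375.01

$3,375.01


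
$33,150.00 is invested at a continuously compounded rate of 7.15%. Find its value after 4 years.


Formula: FV = P * e^(r*t)
Exponent: r*t = 0.0715 * 4 = 0.286
e^(0.286) = 1.331092
FV = $33,150.00 * 1.331092 = $44,125.71

$44,125.71


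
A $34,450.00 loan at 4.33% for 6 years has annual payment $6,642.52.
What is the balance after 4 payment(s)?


Formula: Balance = PV*(1+r)^k - PMT*((1+r)^k - 1)/r
Growth: (1 + 0.0433)^4 = 1.184778
Accumulated factor: ((1+r)^k - 1)/r = 4.267381
Balance = $34,450.00 * 1.184778 - $6,642.52 * 4.267381
Balance = $12,469.43

$12,469.43


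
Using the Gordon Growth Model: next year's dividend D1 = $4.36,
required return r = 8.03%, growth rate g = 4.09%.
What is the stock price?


Formula: P = D1 / (r - g)
Spread: r - g = 0.0803 - 0.0409 = 0.0394
Substituting: P = $4.36 / 0.0394
P = $110.66

$110.66


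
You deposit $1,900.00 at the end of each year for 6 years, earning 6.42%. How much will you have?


Formula: FV = PMT * ((1+r)^n - 1) / r
Growth factor: (1 + 0.0642)^6 = 1.452578
Numerator: 1.452578 - 1 = 0.452578
FV = $1,900.00 * 0.452578 / 0.0642 = $13,394.06

$13,394.06


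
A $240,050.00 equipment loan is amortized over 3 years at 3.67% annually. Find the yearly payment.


Formula: PMT = PV * r / (1 - (1+r)^(-n))
Denominator: 1 - (1 + 0.0367)^(-3) = 0.102487
Numerator: $240,050.00 * 0.0367 = 8809.835
PMT = 8809.835 / 0.102487 = $85,960.44

$85,960.44


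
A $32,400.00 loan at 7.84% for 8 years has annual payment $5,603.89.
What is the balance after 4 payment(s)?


Formula: Balance = PV*(1+r)^k - PMT*((1+r)^k - 1)/r
Growth: (1 + 0.0784)^4 = 1.352445
Accumulated factor: ((1+r)^k - 1)/r = 4.495468
Balance = $32,400.00 * 1.352445 - $5,603.89 * 4.495468
Balance = $18,627.10

$18,627.10


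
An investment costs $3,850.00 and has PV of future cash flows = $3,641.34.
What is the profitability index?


Formula: PI = PV(cash flows) / initial investment
Substituting: PI = $3,641.34 / $3,850.00
PI = 0.9458

0.9458


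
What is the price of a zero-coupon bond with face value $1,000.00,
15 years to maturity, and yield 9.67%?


Formula: Price = FV / (1 + r)^n
Substituting: Price = $1,000.00 / (1 + 0.0967)^15
Discount factor: (1.0967)^15 = 3.993169
Price = $1,000.00 / 3.993169 = $250.43

$250.43


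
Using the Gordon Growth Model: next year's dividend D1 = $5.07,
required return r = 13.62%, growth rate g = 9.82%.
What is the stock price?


Formula: P = D1 / (r - g)
Spread: r - g = 0.1362 - 0.0982 = 0.038
Substituting: P = $5.07 / 0.038
P = $133.42

$133.42


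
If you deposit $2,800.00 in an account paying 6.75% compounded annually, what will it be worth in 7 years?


Formula: FV = P * (1 + r)^n
Substituting: FV = $2,800.00 * (1 + 0.0675)^7
Growth factor: (1.0675)^7 = 1.579702
FV = $2,800.00 * 1.579702 = $4,423.17

$4,423.17


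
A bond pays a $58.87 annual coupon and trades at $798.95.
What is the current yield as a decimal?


Formula: Current yield = annual coupon / price
Substituting: CY = $58.87 / $798.95
CY = 0.073684

0.073684


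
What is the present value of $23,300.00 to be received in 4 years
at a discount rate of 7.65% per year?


Formula: PV = FV / (1 + r)^n
Substituting: PV = $23,300.00 / (1 + 0.0765)^4
Discount factor: (1.0765)^4 = 1.342939
PV = $23,300.00 / 1.342939 = $17,350.01

$17,350.01


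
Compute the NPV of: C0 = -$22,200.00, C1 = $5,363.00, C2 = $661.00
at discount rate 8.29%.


Formula: NPV = C0 + C1/(1+r) + C2/(1+r)^2
Discount C1: $5,363.00 / (1 + 0.0829) = $4,952.44
Discount C2: $661.00 / (1 + 0.0829)^2 = $563.67
NPV = -$22,200.00 + $4,952.44 + $563.67 = -$16,683.89

-$16,683.89


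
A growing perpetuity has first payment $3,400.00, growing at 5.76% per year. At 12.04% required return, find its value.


Formula: PV = C / (r - g)
Spread: r - g = 0.1204 - 0.0576 = 0.0628
Substituting: PV = $3,400.00 / 0.0628
PV = $54,140.13

$54,140.13


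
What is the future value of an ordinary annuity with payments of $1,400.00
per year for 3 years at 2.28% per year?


Formula: FV = PMT * ((1+r)^n - 1) / r
Growth factor: (1 + 0.0228)^3 = 1.069971
Numerator: 1.069971 - 1 = 0.069971
FV = $1,400.00 * 0.069971 / 0.0228 = $4,296.49

$4,296.49


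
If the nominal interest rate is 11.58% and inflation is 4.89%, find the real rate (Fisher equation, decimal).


Formula: (1 + r_real) = (1 + r_nom) / (1 + inflation)
Substituting: (1 + r_real) = 1.1158 / 1.0489
(1 + r_real) = 1.063781
r_real = 1.063781 - 1 = 0.063781

0.063781


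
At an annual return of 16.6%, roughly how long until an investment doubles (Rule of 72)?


Formula: Years ≈ 72 / r
Substituting: Years ≈ 72 / 16.6
Years ≈ 4.3

4.3 years


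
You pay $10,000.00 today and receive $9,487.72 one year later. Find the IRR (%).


Formula: IRR = C1/C0 - 1
Substituting: IRR = $9,487.72 / $10,000.00 - 1
Ratio: 0.948772 - 1 = -0.051228
IRR = -5.1228%

-5.1228%


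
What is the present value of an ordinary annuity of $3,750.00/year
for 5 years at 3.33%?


Formula: PV = PMT * (1 - (1+r)^(-n)) / r
Discount factor: (1 + 0.0333)^(-5) = 0.848922
Bracket: 1 - 0.848922 = 0.151078
PV = $3,750.00 * 0.151078 / 0.0333 = $17,013.27

$17,013.27


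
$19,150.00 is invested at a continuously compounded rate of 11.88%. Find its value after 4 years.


Formula: FV = P * e^(r*t)
Exponent: r*t = 0.1188 * 4 = 0.4752
e^(0.4752) = 1.608336
FV = $19,150.00 * 1.608336 = $30,799.63

$30,799.63


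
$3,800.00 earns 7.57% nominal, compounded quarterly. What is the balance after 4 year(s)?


Formula: FV = P * (1 + r/m)^(m*t)
Period rate: r/m = 0.0757 / 4 = 0.018925
Total periods: m*t = 4 * 4 = 16
Growth factor: (1 + 0.018925)^16 = 1.349819
FV = $3,800.00 * 1.349819 = $5,129.31

$5,129.31


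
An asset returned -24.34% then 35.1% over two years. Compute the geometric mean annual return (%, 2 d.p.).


Formula: Geometric mean = ((1+r1)*(1+r2))^(1/2) - 1
Product: (1 + -0.2434) * (1 + 0.351) = 0.7566 * 1.351 = 1.022167
Square root: 1.022167^0.5 = 1.011023
Geometric mean = 1.011023 - 1 = 0.011023
As percentage: 1.10%

1.10%


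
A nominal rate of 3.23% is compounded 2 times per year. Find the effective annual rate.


Formula: EAR = (1 + r/m)^m - 1
Period rate: r/m = 0.0323 / 2 = 0.01615
Compounding: (1 + 0.01615)^2 = 1.032561
EAR = 1.032561 - 1 = 0.032561

0.032561


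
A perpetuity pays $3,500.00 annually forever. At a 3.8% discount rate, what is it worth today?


Formula: PV = C / r
Substituting: PV = $3,500.00 / 0.038
PV = $92,105.26

$92,105.26


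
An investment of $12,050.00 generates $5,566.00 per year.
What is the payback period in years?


Formula: Payback = investment / annual cash flow
Substituting: Payback = $12,050.00 / $5,566.00
Payback = 2.1649 years

2.1649 years


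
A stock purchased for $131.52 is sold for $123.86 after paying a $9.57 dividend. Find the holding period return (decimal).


Formula: HPR = (P1 - P0 + D) / P0
Gain: $123.86 - $131.52 + $9.57 = $1.91
HPR = $1.91 / $131.52 = 0.0145

0.0145


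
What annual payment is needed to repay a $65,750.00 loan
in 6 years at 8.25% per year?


Formula: PMT = PV * r / (1 - (1+r)^(-n))
Denominator: 1 - (1 + 0.0825)^(-6) = 0.378512
Numerator: $65,750.00 * 0.0825 = 5424.375
PMT = 5424.375 / 0.378512 = $14,330.78

$14,330.78


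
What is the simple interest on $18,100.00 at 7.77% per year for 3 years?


Formula: I = P * r * t
Substituting: I = $18,100.00 * 0.0777 * 3
Step: I = $18,100.00 * 0.2331
I = $4,219.11

$4,219.11


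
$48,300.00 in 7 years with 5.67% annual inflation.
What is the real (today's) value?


Formula: Real value = nominal / (1 + inflation)^years
Price level: (1 + 0.0567)^7 = 1.471167
Real value = $48,300.00 / 1.471167 = $32,831.08

$32,831.08


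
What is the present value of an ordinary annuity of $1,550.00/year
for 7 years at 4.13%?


Formula: PV = PMT * (1 - (1+r)^(-n)) / r
Discount factor: (1 + 0.0413)^(-7) = 0.753302
Bracket: 1 - 0.753302 = 0.246698
PV = $1,550.00 * 0.246698 / 0.0413 = $9,258.65

$9,258.65


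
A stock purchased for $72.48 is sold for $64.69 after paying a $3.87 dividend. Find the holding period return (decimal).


Formula: HPR = (P1 - P0 + D) / P0
Gain: $64.69 - $72.48 + $3.87 = -$3.92
HPR = -$3.92 / $72.48 = -0.0541

-0.0541


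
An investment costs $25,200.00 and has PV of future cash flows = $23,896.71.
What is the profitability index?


Formula: PI = PV(cash flows) / initial investment
Substituting: PI = $23,896.71 / $25,200.00
PI = 0.9483

0.9483


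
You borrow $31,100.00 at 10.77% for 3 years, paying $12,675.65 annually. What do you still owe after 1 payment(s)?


Formula: Balance = PV*(1+r)^k - PMT*((1+r)^k - 1)/r
Growth: (1 + 0.1077)^1 = 1.1077
Accumulated factor: ((1+r)^k - 1)/r = 1.0
Balance = $31,100.00 * 1.1077 - $12,675.65 * 1.0
Balance = $21,773.82

$21,773.82


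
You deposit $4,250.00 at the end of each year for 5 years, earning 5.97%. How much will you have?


Formula: FV = PMT * ((1+r)^n - 1) / r
Growth factor: (1 + 0.0597)^5 = 1.336333
Numerator: 1.336333 - 1 = 0.336333
FV = $4,250.00 * 0.336333 / 0.0597 = $23,943.30

$23,943.30


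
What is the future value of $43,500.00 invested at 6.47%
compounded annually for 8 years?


Formula: FV = P * (1 + r)^n
Substituting: FV = $43,500.00 * (1 + 0.0647)^8
Growth factor: (1.0647)^8 = 1.65127
FV = $43,500.00 * 1.65127 = $71,830.24

$71,830.24


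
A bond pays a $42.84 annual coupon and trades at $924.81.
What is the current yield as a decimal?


Formula: Current yield = annual coupon / price
Substituting: CY = $42.84 / $924.81
CY = 0.046323

0.046323


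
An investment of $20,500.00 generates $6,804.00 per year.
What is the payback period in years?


Formula: Payback = investment / annual cash flow
Substituting: Payback = $20,500.00 / $6,804.00
Payback = 3.0129 years

3.0129 years


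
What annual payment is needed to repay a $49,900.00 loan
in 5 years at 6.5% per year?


Formula: PMT = PV * r / (1 - (1+r)^(-n))
Denominator: 1 - (1 + 0.065)^(-5) = 0.270119
Numerator: $49,900.00 * 0.065 = 3243.5
PMT = 3243.5 / 0.270119 = $12,007.66

$12,007.66


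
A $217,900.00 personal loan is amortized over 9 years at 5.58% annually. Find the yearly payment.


Formula: PMT = PV * r / (1 - (1+r)^(-n))
Denominator: 1 - (1 + 0.0558)^(-9) = 0.38657
Numerator: $217,900.00 * 0.0558 = 12158.82
PMT = 12158.82 / 0.38657 = $31,453.10

$31,453.10


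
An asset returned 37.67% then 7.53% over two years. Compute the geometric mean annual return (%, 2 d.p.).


Formula: Geometric mean = ((1+r1)*(1+r2))^(1/2) - 1
Product: (1 + 0.3767) * (1 + 0.0753) = 1.3767 * 1.0753 = 1.480366
Square root: 1.480366^0.5 = 1.216703
Geometric mean = 1.216703 - 1 = 0.216703
As percentage: 21.67%

21.67%


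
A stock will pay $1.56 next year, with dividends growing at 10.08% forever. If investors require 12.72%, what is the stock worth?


Formula: P = D1 / (r - g)
Spread: r - g = 0.1272 - 0.1008 = 0.0264
Substituting: P = $1.56 / 0.0264
P = $59.09

$59.09


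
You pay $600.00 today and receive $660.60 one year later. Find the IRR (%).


Formula: IRR = C1/C0 - 1
Substituting: IRR = $660.60 / $600.00 - 1
Ratio: 1.101 - 1 = 0.101
IRR = 10.1%

10.1%


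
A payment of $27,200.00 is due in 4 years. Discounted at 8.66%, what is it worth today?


Formula: PV = FV / (1 + r)^n
Substituting: PV = $27,200.00 / (1 + 0.0866)^4
Discount factor: (1.0866)^4 = 1.394051
PV = $27,200.00 / 1.394051 = $19,511.47

$19,511.47


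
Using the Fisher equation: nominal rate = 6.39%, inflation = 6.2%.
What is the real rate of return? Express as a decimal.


Formula: (1 + r_real) = (1 + r_nom) / (1 + inflation)
Substituting: (1 + r_real) = 1.0639 / 1.062
(1 + r_real) = 1.001789
r_real = 1.001789 - 1 = 0.001789

0.001789


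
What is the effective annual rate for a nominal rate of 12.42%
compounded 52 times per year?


Formula: EAR = (1 + r/m)^m - 1
Period rate: r/m = 0.1242 / 52 = 0.002388
Compounding: (1 + 0.002388)^52 = 1.132075
EAR = 1.132075 - 1 = 0.132075

0.132075


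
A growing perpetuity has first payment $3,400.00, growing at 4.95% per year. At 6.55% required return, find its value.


Formula: PV = C / (r - g)
Spread: r - g = 0.0655 - 0.0495 = 0.016
Substituting: PV = $3,400.00 / 0.016
PV = $212,500.00

$212,500.00


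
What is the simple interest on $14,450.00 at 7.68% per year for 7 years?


Formula: I = P * r * t
Substituting: I = $14,450.00 * 0.0768 * 7
Step: I = $14,450.00 * 0.5376
I = $7,768.32

$7,768.32


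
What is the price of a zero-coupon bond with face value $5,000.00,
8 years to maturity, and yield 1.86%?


Formula: Price = FV / (1 + r)^n
Substituting: Price = $5,000.00 / (1 + 0.0186)^8
Discount factor: (1.0186)^8 = 1.158856
Price = $5,000.00 / 1.158856 = $4,314.60

$4,314.60


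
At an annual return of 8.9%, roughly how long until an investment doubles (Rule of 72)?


Formula: Years ≈ 72 / r
Substituting: Years ≈ 72 / 8.9
Years ≈ 8.1

8.1 years


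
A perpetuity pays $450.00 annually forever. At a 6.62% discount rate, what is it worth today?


Formula: PV = C / r
Substituting: PV = $450.00 / 0.0662
PV = $6,797.58

$6,797.58


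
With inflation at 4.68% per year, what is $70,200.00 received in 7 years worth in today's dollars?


Formula: Real value = nominal / (1 + inflation)^years
Price level: (1 + 0.0468)^7 = 1.377355
Real value = $70,200.00 / 1.377355 = $50,967.24

$50,967.24


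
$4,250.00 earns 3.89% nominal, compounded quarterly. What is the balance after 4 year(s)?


Formula: FV = P * (1 + r/m)^(m*t)
Period rate: r/m = 0.0389 / 4 = 0.009725
Total periods: m*t = 4 * 4 = 16
Growth factor: (1 + 0.009725)^16 = 1.167481
FV = $4,250.00 * 1.167481 = $4,961.79

$4,961.79


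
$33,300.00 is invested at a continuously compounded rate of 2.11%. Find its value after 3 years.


Formula: FV = P * e^(r*t)
Exponent: r*t = 0.0211 * 3 = 0.0633
e^(0.0633) = 1.065346
FV = $33,300.00 * 1.065346 = $35,476.03

$35,476.03


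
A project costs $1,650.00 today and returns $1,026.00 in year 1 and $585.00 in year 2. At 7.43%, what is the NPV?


Formula: NPV = C0 + C1/(1+r) + C2/(1+r)^2
Discount C1: $1,026.00 / (1 + 0.0743) = $955.04
Discount C2: $585.00 / (1 + 0.0743)^2 = $506.88
NPV = -$1,650.00 + $955.04 + $506.88 = -$188.08

-$188.08


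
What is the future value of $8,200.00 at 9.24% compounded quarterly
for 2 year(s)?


Formula: FV = P * (1 + r/m)^(m*t)
Period rate: r/m = 0.0924 / 4 = 0.0231
Total periods: m*t = 4 * 2 = 8
Growth factor: (1 + 0.0231)^8 = 1.200452
FV = $8,200.00 * 1.200452 = $9,843.70

$9,843.70


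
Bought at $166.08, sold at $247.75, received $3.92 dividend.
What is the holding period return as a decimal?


Formula: HPR = (P1 - P0 + D) / P0
Gain: $247.75 - $166.08 + $3.92 = $85.59
HPR = $85.59 / $166.08 = 0.5154

0.5154


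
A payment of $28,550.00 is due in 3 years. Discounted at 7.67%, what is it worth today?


Formula: PV = FV / (1 + r)^n
Substituting: PV = $28,550.00 / (1 + 0.0767)^3
Discount factor: (1.0767)^3 = 1.2482
PV = $28,550.00 / 1.2482 = $22,872.94

$22,872.94


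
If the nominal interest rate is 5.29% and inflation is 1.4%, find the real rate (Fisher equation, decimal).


Formula: (1 + r_real) = (1 + r_nom) / (1 + inflation)
Substituting: (1 + r_real) = 1.0529 / 1.014
(1 + r_real) = 1.038363
r_real = 1.038363 - 1 = 0.038363

0.038363


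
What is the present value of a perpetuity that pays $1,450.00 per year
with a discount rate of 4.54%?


Formula: PV = C / r
Substituting: PV = $1,450.00 / 0.0454
PV = $31,938.33

$31,938.33


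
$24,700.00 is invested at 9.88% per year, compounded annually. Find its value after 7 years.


Formula: FV = P * (1 + r)^n
Substituting: FV = $24,700.00 * (1 + 0.0988)^7
Growth factor: (1.0988)^7 = 1.933885
FV = $24,700.00 * 1.933885 = $47,766.95

$47,766.95


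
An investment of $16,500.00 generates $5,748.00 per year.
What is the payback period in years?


Formula: Payback = investment / annual cash flow
Substituting: Payback = $16,500.00 / $5,748.00
Payback = 2.8706 years

2.8706 years


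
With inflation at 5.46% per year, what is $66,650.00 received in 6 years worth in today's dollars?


Formula: Real value = nominal / (1 + inflation)^years
Price level: (1 + 0.0546)^6 = 1.375709
Real value = $66,650.00 / 1.375709 = $48,447.74

$48,447.74


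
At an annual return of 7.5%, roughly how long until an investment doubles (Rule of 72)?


Formula: Years ≈ 72 / r
Substituting: Years ≈ 72 / 7.5
Years ≈ 9.6

9.6 years


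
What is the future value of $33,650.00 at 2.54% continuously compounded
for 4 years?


Formula: FV = P * e^(r*t)
Exponent: r*t = 0.0254 * 4 = 0.1016
e^(0.1016) = 1.106941
FV = $33,650.00 * 1.106941 = $37,248.55

$37,248.55


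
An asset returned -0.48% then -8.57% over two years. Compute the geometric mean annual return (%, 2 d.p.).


Formula: Geometric mean = ((1+r1)*(1+r2))^(1/2) - 1
Product: (1 + -0.0048) * (1 + -0.0857) = 0.9952 * 0.9143 = 0.909911
Square root: 0.909911^0.5 = 0.953893
Geometric mean = 0.953893 - 1 = -0.046107
As percentage: -4.61%

-4.61%


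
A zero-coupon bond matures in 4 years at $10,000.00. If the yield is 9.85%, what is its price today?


Formula: Price = FV / (1 + r)^n
Substituting: Price = $10,000.00 / (1 + 0.0985)^4
Discount factor: (1.0985)^4 = 1.45613
Price = $10,000.00 / 1.45613 = $6,867.52

$6,867.52


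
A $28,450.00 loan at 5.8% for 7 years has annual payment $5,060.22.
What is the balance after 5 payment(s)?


Formula: Balance = PV*(1+r)^k - PMT*((1+r)^k - 1)/r
Growth: (1 + 0.058)^5 = 1.325648
Accumulated factor: ((1+r)^k - 1)/r = 5.614627
Balance = $28,450.00 * 1.325648 - $5,060.22 * 5.614627
Balance = $9,303.45

$9,303.45


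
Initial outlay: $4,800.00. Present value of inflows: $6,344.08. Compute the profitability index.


Formula: PI = PV(cash flows) / initial investment
Substituting: PI = $6,344.08 / $4,800.00
PI = 1.3217

1.3217


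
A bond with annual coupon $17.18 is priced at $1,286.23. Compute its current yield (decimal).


Formula: Current yield = annual coupon / price
Substituting: CY = $17.18 / $1,286.23
CY = 0.013357

0.013357


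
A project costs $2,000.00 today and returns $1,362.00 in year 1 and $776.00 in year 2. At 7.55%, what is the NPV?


Formula: NPV = C0 + C1/(1+r) + C2/(1+r)^2
Discount C1: $1,362.00 / (1 + 0.0755) = $1,266.39
Discount C2: $776.00 / (1 + 0.0755)^2 = $670.87
NPV = -$2,000.00 + $1,266.39 + $670.87 = -$62.74

-$62.74


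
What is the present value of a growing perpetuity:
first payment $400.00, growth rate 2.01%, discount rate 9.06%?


Formula: PV = C / (r - g)
Spread: r - g = 0.0906 - 0.0201 = 0.0705
Substituting: PV = $400.00 / 0.0705
PV = $5,673.76

$5,673.76


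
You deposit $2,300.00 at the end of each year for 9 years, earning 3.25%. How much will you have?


Formula: FV = PMT * ((1+r)^n - 1) / r
Growth factor: (1 + 0.0325)^9 = 1.333554
Numerator: 1.333554 - 1 = 0.333554
FV = $2,300.00 * 0.333554 / 0.0325 = $23,605.35

$23,605.35


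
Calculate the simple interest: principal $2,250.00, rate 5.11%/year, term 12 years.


Formula: I = P * r * t
Substituting: I = $2,250.00 * 0.0511 * 12
Step: I = $2,250.00 * 0.6132
I = $1,379.70

$1,379.70


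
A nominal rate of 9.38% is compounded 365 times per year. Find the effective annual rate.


Formula: EAR = (1 + r/m)^m - 1
Period rate: r/m = 0.0938 / 365 = 0.000257
Compounding: (1 + 0.000257)^365 = 1.098327
EAR = 1.098327 - 1 = 0.098327

0.098327


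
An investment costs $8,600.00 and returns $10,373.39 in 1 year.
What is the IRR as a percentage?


Formula: IRR = C1/C0 - 1
Substituting: IRR = $10,373.39 / $8,600.00 - 1
Ratio: 1.206208 - 1 = 0.206208
IRR = 20.6208%

20.6208%


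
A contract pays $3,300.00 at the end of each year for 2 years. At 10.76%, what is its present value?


Formula: PV = PMT * (1 - (1+r)^(-n)) / r
Discount factor: (1 + 0.1076)^(-2) = 0.815144
Bracket: 1 - 0.815144 = 0.184856
PV = $3,300.00 * 0.184856 / 0.1076 = $5,669.39

$5,669.39


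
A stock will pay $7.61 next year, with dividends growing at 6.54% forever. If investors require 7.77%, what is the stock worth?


Formula: P = D1 / (r - g)
Spread: r - g = 0.0777 - 0.0654 = 0.0123
Substituting: P = $7.61 / 0.0123
P = $618.70

$618.70


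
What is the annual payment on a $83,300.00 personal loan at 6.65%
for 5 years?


Formula: PMT = PV * r / (1 - (1+r)^(-n))
Denominator: 1 - (1 + 0.0665)^(-5) = 0.275238
Numerator: $83,300.00 * 0.0665 = 5539.45
PMT = 5539.45 / 0.275238 = $20,126.07

$20,126.07


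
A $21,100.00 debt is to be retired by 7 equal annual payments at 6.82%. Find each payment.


Formula: PMT = PV * r / (1 - (1+r)^(-n))
Denominator: 1 - (1 + 0.0682)^(-7) = 0.369867
Numerator: $21,100.00 * 0.0682 = 1439.02
PMT = 1439.02 / 0.369867 = $3,890.64

$3,890.64


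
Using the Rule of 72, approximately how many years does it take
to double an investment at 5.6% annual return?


Formula: Years ≈ 72 / r
Substituting: Years ≈ 72 / 5.6
Years ≈ 12.9

12.9 years


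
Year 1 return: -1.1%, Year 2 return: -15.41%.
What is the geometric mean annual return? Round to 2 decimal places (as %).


Formula: Geometric mean = ((1+r1)*(1+r2))^(1/2) - 1
Product: (1 + -0.011) * (1 + -0.1541) = 0.989 * 0.8459 = 0.836595
Square root: 0.836595^0.5 = 0.914656
Geometric mean = 0.914656 - 1 = -0.085344
As percentage: -8.53%

-8.53%


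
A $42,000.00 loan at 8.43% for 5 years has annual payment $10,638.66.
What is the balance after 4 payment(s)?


Formula: Balance = PV*(1+r)^k - PMT*((1+r)^k - 1)/r
Growth: (1 + 0.0843)^4 = 1.382286
Accumulated factor: ((1+r)^k - 1)/r = 4.534825
Balance = $42,000.00 * 1.382286 - $10,638.66 * 4.534825
Balance = $9,811.54

$9,811.54


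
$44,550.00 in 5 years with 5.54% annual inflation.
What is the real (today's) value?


Formula: Real value = nominal / (1 + inflation)^years
Price level: (1 + 0.0554)^5 = 1.30944
Real value = $44,550.00 / 1.30944 = $34,022.19

$34,022.19


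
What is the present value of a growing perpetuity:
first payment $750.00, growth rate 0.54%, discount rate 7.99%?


Formula: PV = C / (r - g)
Spread: r - g = 0.0799 - 0.0054 = 0.0745
Substituting: PV = $750.00 / 0.0745
PV = $10,067.11

$10,067.11
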